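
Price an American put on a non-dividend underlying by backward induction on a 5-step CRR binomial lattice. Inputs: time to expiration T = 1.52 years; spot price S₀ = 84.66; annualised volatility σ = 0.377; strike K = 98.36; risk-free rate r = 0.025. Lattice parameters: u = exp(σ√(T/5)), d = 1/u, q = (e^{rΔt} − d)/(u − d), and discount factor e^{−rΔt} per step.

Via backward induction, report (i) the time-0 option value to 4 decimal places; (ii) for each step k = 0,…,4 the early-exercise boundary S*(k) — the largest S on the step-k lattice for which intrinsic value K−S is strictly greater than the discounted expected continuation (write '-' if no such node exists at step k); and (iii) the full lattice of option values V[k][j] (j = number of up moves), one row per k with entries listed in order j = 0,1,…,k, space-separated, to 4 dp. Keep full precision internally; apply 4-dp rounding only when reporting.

price = 22.4640
boundary = - - 55.8638 45.3792 55.8638
tree:
22.4640
31.5741 12.4105
42.4962 19.5967 4.3932
52.9808 29.7555 8.2966 0.0000
61.4977 42.4962 15.6681 0.0000 0.0000
68.4161 52.9808 29.5892 0.0000 0.0000 0.0000

params: Δt=0.30400 u=1.23105 d=0.81232 q=0.46644 e^(-rΔt)=0.99243
t_5 payoffs: 68.4161 52.9808 29.5892 0.0000 0.0000 0.0000
t_4: node(4,0) S=36.8623 payoff=61.4977 vs cont=60.7530 → 61.4977 [stop]  node(4,1) S=55.8638 payoff=42.4962 vs cont=41.7515 → 42.4962 [stop]  node(4,2) S=84.6600 payoff=13.7000 vs cont=15.6681 → 15.6681 [wait]  node(4,3) S=128.2999 payoff=0.0000 vs cont=0.0000 → 0.0000 [wait]  node(4,4) S=194.4348 payoff=0.0000 vs cont=0.0000 → 0.0000 [wait]  ⇒ S*(4)=55.8638
t_3: node(3,0) S=45.3792 payoff=52.9808 vs cont=52.2361 → 52.9808 [stop]  node(3,1) S=68.7708 payoff=29.5892 vs cont=29.7555 → 29.7555 [wait]  node(3,2) S=104.2203 payoff=0.0000 vs cont=8.2966 → 8.2966 [wait]  node(3,3) S=157.9429 payoff=0.0000 vs cont=0.0000 → 0.0000 [wait]  ⇒ S*(3)=45.3792
t_2: node(2,0) S=55.8638 payoff=42.4962 vs cont=41.8285 → 42.4962 [stop]  node(2,1) S=84.6600 payoff=13.7000 vs cont=19.5967 → 19.5967 [wait]  node(2,2) S=128.2999 payoff=0.0000 vs cont=4.3932 → 4.3932 [wait]  ⇒ S*(2)=55.8638
t_1: node(1,0) S=68.7708 payoff=29.5892 vs cont=31.5741 → 31.5741 [wait]  node(1,1) S=104.2203 payoff=0.0000 vs cont=12.4105 → 12.4105 [wait]  ⇒ S*(1)=-
t_0: node(0,0) S=84.6600 payoff=13.7000 vs cont=22.4640 → 22.4640 [wait]  ⇒ S*(0)=-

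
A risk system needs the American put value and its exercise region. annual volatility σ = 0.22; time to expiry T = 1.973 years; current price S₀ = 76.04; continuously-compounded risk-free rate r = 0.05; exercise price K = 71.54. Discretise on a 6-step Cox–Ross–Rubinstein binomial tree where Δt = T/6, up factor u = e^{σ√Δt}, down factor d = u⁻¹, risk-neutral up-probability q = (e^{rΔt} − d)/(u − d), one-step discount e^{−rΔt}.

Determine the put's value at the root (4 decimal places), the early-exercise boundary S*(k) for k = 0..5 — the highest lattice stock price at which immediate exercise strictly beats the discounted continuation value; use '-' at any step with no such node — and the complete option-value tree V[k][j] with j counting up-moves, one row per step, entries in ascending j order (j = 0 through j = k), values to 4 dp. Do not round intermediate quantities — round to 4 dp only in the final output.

price = 4.6752
boundary = - - - 52.0804 59.0832 52.0804
tree:
4.6752
7.8315 2.0663
12.6415 3.8776 0.5499
19.4596 7.0847 1.1997 0.0000
25.6323 12.4568 2.6172 0.0000 0.0000
31.0735 19.4596 5.7098 0.0000 0.0000 0.0000
35.8697 25.6323 12.4568 0.0000 0.0000 0.0000 0.0000

Δt=0.32883  u=1.13446  d=0.88148  q=0.53403  discount=0.98369
step 6 (expiry): payoffs max(K−S,0) = 35.8697 25.6323 12.4568 0.0000 0.0000 0.0000 0.0000
step 5: (k=5,j=0): S=40.4665, (K−S)⁺=31.0735, hold=29.9068 ⇒ V=31.0735 exercise | (k=5,j=1): S=52.0804, (K−S)⁺=19.4596, hold=18.2930 ⇒ V=19.4596 exercise | (k=5,j=2): S=67.0275, (K−S)⁺=4.5125, hold=5.7098 ⇒ V=5.7098 continue | (k=5,j=3): S=86.2643, (K−S)⁺=0.0000, hold=0.0000 ⇒ V=0.0000 continue | (k=5,j=4): S=111.0222, (K−S)⁺=0.0000, hold=0.0000 ⇒ V=0.0000 continue | (k=5,j=5): S=142.8855, (K−S)⁺=0.0000, hold=0.0000 ⇒ V=0.0000 continue  boundary S*=52.0804
step 4: (k=4,j=0): S=45.9077, (K−S)⁺=25.6323, hold=24.4657 ⇒ V=25.6323 exercise | (k=4,j=1): S=59.0832, (K−S)⁺=12.4568, hold=11.9192 ⇒ V=12.4568 exercise | (k=4,j=2): S=76.0400, (K−S)⁺=0.0000, hold=2.6172 ⇒ V=2.6172 continue | (k=4,j=3): S=97.8634, (K−S)⁺=0.0000, hold=0.0000 ⇒ V=0.0000 continue | (k=4,j=4): S=125.9502, (K−S)⁺=0.0000, hold=0.0000 ⇒ V=0.0000 continue  boundary S*=59.0832
step 3: (k=3,j=0): S=52.0804, (K−S)⁺=19.4596, hold=18.2930 ⇒ V=19.4596 exercise | (k=3,j=1): S=67.0275, (K−S)⁺=4.5125, hold=7.0847 ⇒ V=7.0847 continue | (k=3,j=2): S=86.2643, (K−S)⁺=0.0000, hold=1.1997 ⇒ V=1.1997 continue | (k=3,j=3): S=111.0222, (K−S)⁺=0.0000, hold=0.0000 ⇒ V=0.0000 continue  boundary S*=52.0804
step 2: (k=2,j=0): S=59.0832, (K−S)⁺=12.4568, hold=12.6415 ⇒ V=12.6415 continue | (k=2,j=1): S=76.0400, (K−S)⁺=0.0000, hold=3.8776 ⇒ V=3.8776 continue | (k=2,j=2): S=97.8634, (K−S)⁺=0.0000, hold=0.5499 ⇒ V=0.5499 continue  boundary S*=-
step 1: (k=1,j=0): S=67.0275, (K−S)⁺=4.5125, hold=7.8315 ⇒ V=7.8315 continue | (k=1,j=1): S=86.2643, (K−S)⁺=0.0000, hold=2.0663 ⇒ V=2.0663 continue  boundary S*=-
step 0: (k=0,j=0): S=76.0400, (K−S)⁺=0.0000, hold=4.6752 ⇒ V=4.6752 continue  boundary S*=-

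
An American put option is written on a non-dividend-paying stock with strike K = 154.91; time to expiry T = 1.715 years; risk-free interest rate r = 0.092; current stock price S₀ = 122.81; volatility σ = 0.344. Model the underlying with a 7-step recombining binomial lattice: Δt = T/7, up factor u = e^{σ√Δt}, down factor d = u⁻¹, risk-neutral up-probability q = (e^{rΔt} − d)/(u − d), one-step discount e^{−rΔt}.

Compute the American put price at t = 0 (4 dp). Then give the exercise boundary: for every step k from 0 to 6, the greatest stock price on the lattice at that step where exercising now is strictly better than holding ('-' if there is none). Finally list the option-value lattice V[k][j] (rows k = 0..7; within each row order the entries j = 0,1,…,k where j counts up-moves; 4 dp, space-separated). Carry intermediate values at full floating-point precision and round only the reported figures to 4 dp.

Δt=0.24500  u=1.18563  d=0.84344  q=0.52415  discount=0.97771
step 7 (expiry): payoffs max(K−S,0) = 117.6195 102.4903 81.2231 51.3276 9.3032 0.0000 0.0000 0.0000
step 6: (k=6,j=0): S=44.2126, (K−S)⁺=110.6974, hold=107.2448 ⇒ V=110.6974 exercise | (k=6,j=1): S=62.1501, (K−S)⁺=92.7599, hold=89.3072 ⇒ V=92.7599 exercise | (k=6,j=2): S=87.3651, (K−S)⁺=67.5449, hold=64.0923 ⇒ V=67.5449 exercise | (k=6,j=3): S=122.8100, (K−S)⁺=32.1000, hold=28.6474 ⇒ V=32.1000 exercise | (k=6,j=4): S=172.6353, (K−S)⁺=0.0000, hold=4.3282 ⇒ V=4.3282 continue | (k=6,j=5): S=242.6751, (K−S)⁺=0.0000, hold=0.0000 ⇒ V=0.0000 continue | (k=6,j=6): S=341.1309, (K−S)⁺=0.0000, hold=0.0000 ⇒ V=0.0000 continue  boundary S*=122.8100
step 5: (k=5,j=0): S=52.4197, (K−S)⁺=102.4903, hold=99.0377 ⇒ V=102.4903 exercise | (k=5,j=1): S=73.6869, (K−S)⁺=81.2231, hold=77.7705 ⇒ V=81.2231 exercise | (k=5,j=2): S=103.5824, (K−S)⁺=51.3276, hold=47.8750 ⇒ V=51.3276 exercise | (k=5,j=3): S=145.6068, (K−S)⁺=9.3032, hold=17.1524 ⇒ V=17.1524 continue | (k=5,j=4): S=204.6809, (K−S)⁺=0.0000, hold=2.0137 ⇒ V=2.0137 continue | (k=5,j=5): S=287.7221, (K−S)⁺=0.0000, hold=0.0000 ⇒ V=0.0000 continue  boundary S*=103.5824
step 4: (k=4,j=0): S=62.1501, (K−S)⁺=92.7599, hold=89.3072 ⇒ V=92.7599 exercise | (k=4,j=1): S=87.3651, (K−S)⁺=67.5449, hold=64.0923 ⇒ V=67.5449 exercise | (k=4,j=2): S=122.8100, (K−S)⁺=32.1000, hold=32.6698 ⇒ V=32.6698 continue | (k=4,j=3): S=172.6353, (K−S)⁺=0.0000, hold=9.0120 ⇒ V=9.0120 continue | (k=4,j=4): S=242.6751, (K−S)⁺=0.0000, hold=0.9368 ⇒ V=0.9368 continue  boundary S*=87.3651
step 3: (k=3,j=0): S=73.6869, (K−S)⁺=81.2231, hold=77.7705 ⇒ V=81.2231 exercise | (k=3,j=1): S=103.5824, (K−S)⁺=51.3276, hold=48.1670 ⇒ V=51.3276 exercise | (k=3,j=2): S=145.6068, (K−S)⁺=9.3032, hold=19.8177 ⇒ V=19.8177 continue | (k=3,j=3): S=204.6809, (K−S)⁺=0.0000, hold=4.6728 ⇒ V=4.6728 continue  boundary S*=103.5824
step 2: (k=2,j=0): S=87.3651, (K−S)⁺=67.5449, hold=64.0923 ⇒ V=67.5449 exercise | (k=2,j=1): S=122.8100, (K−S)⁺=32.1000, hold=34.0358 ⇒ V=34.0358 continue | (k=2,j=2): S=172.6353, (K−S)⁺=0.0000, hold=11.6147 ⇒ V=11.6147 continue  boundary S*=87.3651
step 1: (k=1,j=0): S=103.5824, (K−S)⁺=51.3276, hold=48.8670 ⇒ V=51.3276 exercise | (k=1,j=1): S=145.6068, (K−S)⁺=9.3032, hold=21.7871 ⇒ V=21.7871 continue  boundary S*=103.5824
step 0: (k=0,j=0): S=122.8100, (K−S)⁺=32.1000, hold=35.0450 ⇒ V=35.0450 continue  boundary S*=-

price = 35.0450
boundary = - 103.5824 87.3651 103.5824 87.3651 103.5824 122.8100
tree:
35.0450
51.3276 21.7871
67.5449 34.0358 11.6147
81.2231 51.3276 19.8177 4.6728
92.7599 67.5449 32.6698 9.0120 0.9368
102.4903 81.2231 51.3276 17.1524 2.0137 0.0000
110.6974 92.7599 67.5449 32.1000 4.3282 0.0000 0.0000
117.6195 102.4903 81.2231 51.3276 9.3032 0.0000 0.0000 0.0000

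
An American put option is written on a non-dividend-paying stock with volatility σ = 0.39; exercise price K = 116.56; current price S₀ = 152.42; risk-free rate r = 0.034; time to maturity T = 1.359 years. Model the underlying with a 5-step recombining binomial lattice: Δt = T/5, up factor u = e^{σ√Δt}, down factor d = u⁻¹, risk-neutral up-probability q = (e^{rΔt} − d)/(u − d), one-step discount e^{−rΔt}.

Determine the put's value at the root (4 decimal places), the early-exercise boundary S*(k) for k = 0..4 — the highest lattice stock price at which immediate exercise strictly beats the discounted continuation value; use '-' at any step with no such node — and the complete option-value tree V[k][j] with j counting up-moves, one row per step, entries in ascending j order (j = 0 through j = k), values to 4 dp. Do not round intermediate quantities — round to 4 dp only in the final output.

price = 8.3949
boundary = - - - - 67.5821
tree:
8.3949
13.7886 2.5268
22.0398 4.8302 0.0000
33.8763 9.2334 0.0000 0.0000
48.9779 17.6504 0.0000 0.0000 0.0000
61.4121 33.7402 0.0000 0.0000 0.0000 0.0000

Δt=0.27180, u=1.22547, d=0.81601, q=0.47202, disc=e^(-rΔt)=0.99080
k=5 terminal: V=max(K-S,0) → 61.4121 33.7402 0.0000 0.0000 0.0000 0.0000
k=4: j=0 S=67.5821 intr=48.9779 cont=47.9057 V=48.9779[EX]; j=1 S=101.4931 intr=15.0669 cont=17.6504 V=17.6504[hold]; j=2 S=152.4200 intr=0.0000 cont=0.0000 V=0.0000[hold]; j=3 S=228.9008 intr=0.0000 cont=0.0000 V=0.0000[hold]; j=4 S=343.7577 intr=0.0000 cont=0.0000 V=0.0000[hold]  S*(4)=67.5821
k=3: j=0 S=82.8198 intr=33.7402 cont=33.8763 V=33.8763[hold]; j=1 S=124.3768 intr=0.0000 cont=9.2334 V=9.2334[hold]; j=2 S=186.7861 intr=0.0000 cont=0.0000 V=0.0000[hold]; j=3 S=280.5110 intr=0.0000 cont=0.0000 V=0.0000[hold]  S*(3)=-
k=2: j=0 S=101.4931 intr=15.0669 cont=22.0398 V=22.0398[hold]; j=1 S=152.4200 intr=0.0000 cont=4.8302 V=4.8302[hold]; j=2 S=228.9008 intr=0.0000 cont=0.0000 V=0.0000[hold]  S*(2)=-
k=1: j=0 S=124.3768 intr=0.0000 cont=13.7886 V=13.7886[hold]; j=1 S=186.7861 intr=0.0000 cont=2.5268 V=2.5268[hold]  S*(1)=-
k=0: j=0 S=152.4200 intr=0.0000 cont=8.3949 V=8.3949[hold]  S*(0)=-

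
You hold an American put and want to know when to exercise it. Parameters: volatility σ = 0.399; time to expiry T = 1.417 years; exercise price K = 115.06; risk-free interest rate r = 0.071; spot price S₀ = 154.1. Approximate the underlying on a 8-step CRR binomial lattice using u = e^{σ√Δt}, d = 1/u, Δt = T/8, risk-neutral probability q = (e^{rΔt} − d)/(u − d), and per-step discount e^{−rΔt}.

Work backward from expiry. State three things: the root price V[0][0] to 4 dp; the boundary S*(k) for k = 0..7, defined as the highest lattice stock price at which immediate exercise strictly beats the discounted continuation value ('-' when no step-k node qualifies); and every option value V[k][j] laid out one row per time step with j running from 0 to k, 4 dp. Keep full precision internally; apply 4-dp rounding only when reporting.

params: Δt=0.17713 u=1.18285 d=0.84542 q=0.49562 e^(-rΔt)=0.98750
t_8 payoffs: 74.8462 58.7958 36.3393 4.9198 0.0000 0.0000 0.0000 0.0000 0.0000
t_7: node(7,0) S=47.5667 payoff=67.4933 vs cont=66.0553 → 67.4933 [stop]  node(7,1) S=66.5519 payoff=48.5081 vs cont=47.0702 → 48.5081 [stop]  node(7,2) S=93.1145 payoff=21.9455 vs cont=20.5076 → 21.9455 [stop]  node(7,3) S=130.2789 payoff=0.0000 vs cont=2.4504 → 2.4504 [wait]  node(7,4) S=182.2767 payoff=0.0000 vs cont=0.0000 → 0.0000 [wait]  node(7,5) S=255.0281 payoff=0.0000 vs cont=0.0000 → 0.0000 [wait]  node(7,6) S=356.8166 payoff=0.0000 vs cont=0.0000 → 0.0000 [wait]  node(7,7) S=499.2315 payoff=0.0000 vs cont=0.0000 → 0.0000 [wait]  ⇒ S*(7)=93.1145
t_6: node(6,0) S=56.2642 payoff=58.7958 vs cont=57.3579 → 58.7958 [stop]  node(6,1) S=78.7207 payoff=36.3393 vs cont=34.9014 → 36.3393 [stop]  node(6,2) S=110.1402 payoff=4.9198 vs cont=12.1298 → 12.1298 [wait]  node(6,3) S=154.1000 payoff=0.0000 vs cont=1.2205 → 1.2205 [wait]  node(6,4) S=215.6054 payoff=0.0000 vs cont=0.0000 → 0.0000 [wait]  node(6,5) S=301.6592 payoff=0.0000 vs cont=0.0000 → 0.0000 [wait]  node(6,6) S=422.0593 payoff=0.0000 vs cont=0.0000 → 0.0000 [wait]  ⇒ S*(6)=78.7207
t_5: node(5,0) S=66.5519 payoff=48.5081 vs cont=47.0702 → 48.5081 [stop]  node(5,1) S=93.1145 payoff=21.9455 vs cont=24.0364 → 24.0364 [wait]  node(5,2) S=130.2789 payoff=0.0000 vs cont=6.6389 → 6.6389 [wait]  node(5,3) S=182.2767 payoff=0.0000 vs cont=0.6079 → 0.6079 [wait]  node(5,4) S=255.0281 payoff=0.0000 vs cont=0.0000 → 0.0000 [wait]  node(5,5) S=356.8166 payoff=0.0000 vs cont=0.0000 → 0.0000 [wait]  ⇒ S*(5)=66.5519
t_4: node(4,0) S=78.7207 payoff=36.3393 vs cont=35.9247 → 36.3393 [stop]  node(4,1) S=110.1402 payoff=4.9198 vs cont=15.2212 → 15.2212 [wait]  node(4,2) S=154.1000 payoff=0.0000 vs cont=3.6042 → 3.6042 [wait]  node(4,3) S=215.6054 payoff=0.0000 vs cont=0.3028 → 0.3028 [wait]  node(4,4) S=301.6592 payoff=0.0000 vs cont=0.0000 → 0.0000 [wait]  ⇒ S*(4)=78.7207
t_3: node(3,0) S=93.1145 payoff=21.9455 vs cont=25.5494 → 25.5494 [wait]  node(3,1) S=130.2789 payoff=0.0000 vs cont=9.3453 → 9.3453 [wait]  node(3,2) S=182.2767 payoff=0.0000 vs cont=1.9433 → 1.9433 [wait]  node(3,3) S=255.0281 payoff=0.0000 vs cont=0.1508 → 0.1508 [wait]  ⇒ S*(3)=-
t_2: node(2,0) S=110.1402 payoff=4.9198 vs cont=17.2993 → 17.2993 [wait]  node(2,1) S=154.1000 payoff=0.0000 vs cont=5.6058 → 5.6058 [wait]  node(2,2) S=215.6054 payoff=0.0000 vs cont=1.0417 → 1.0417 [wait]  ⇒ S*(2)=-
t_1: node(1,0) S=130.2789 payoff=0.0000 vs cont=11.3600 → 11.3600 [wait]  node(1,1) S=182.2767 payoff=0.0000 vs cont=3.3019 → 3.3019 [wait]  ⇒ S*(1)=-
t_0: node(0,0) S=154.1000 payoff=0.0000 vs cont=7.2742 → 7.2742 [wait]  ⇒ S*(0)=-

price = 7.2742
boundary = - - - - 78.7207 66.5519 78.7207 93.1145
tree:
7.2742
11.3600 3.3019
17.2993 5.6058 1.0417
25.5494 9.3453 1.9433 0.1508
36.3393 15.2212 3.6042 0.3028 0.0000
48.5081 24.0364 6.6389 0.6079 0.0000 0.0000
58.7958 36.3393 12.1298 1.2205 0.0000 0.0000 0.0000
67.4933 48.5081 21.9455 2.4504 0.0000 0.0000 0.0000 0.0000
74.8462 58.7958 36.3393 4.9198 0.0000 0.0000 0.0000 0.0000 0.0000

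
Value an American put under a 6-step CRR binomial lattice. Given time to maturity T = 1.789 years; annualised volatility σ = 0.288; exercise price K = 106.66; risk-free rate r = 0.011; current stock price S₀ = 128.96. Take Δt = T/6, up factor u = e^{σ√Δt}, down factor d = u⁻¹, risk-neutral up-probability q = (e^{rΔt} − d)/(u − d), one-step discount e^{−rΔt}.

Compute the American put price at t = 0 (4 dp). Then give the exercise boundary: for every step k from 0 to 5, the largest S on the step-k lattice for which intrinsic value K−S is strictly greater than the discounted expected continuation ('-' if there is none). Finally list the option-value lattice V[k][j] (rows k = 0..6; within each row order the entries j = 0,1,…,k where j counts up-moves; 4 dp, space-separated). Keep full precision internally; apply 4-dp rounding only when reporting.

Δt=0.29817  u=1.17030  d=0.85448  q=0.47117  discount=0.99673
step 6 (expiry): payoffs max(K−S,0) = 56.4641 37.9114 12.5015 0.0000 0.0000 0.0000 0.0000
step 5: (k=5,j=0): S=58.7444, (K−S)⁺=47.9156, hold=47.5664 ⇒ V=47.9156 exercise | (k=5,j=1): S=80.4566, (K−S)⁺=26.2034, hold=25.8541 ⇒ V=26.2034 exercise | (k=5,j=2): S=110.1938, (K−S)⁺=0.0000, hold=6.5895 ⇒ V=6.5895 continue | (k=5,j=3): S=150.9221, (K−S)⁺=0.0000, hold=0.0000 ⇒ V=0.0000 continue | (k=5,j=4): S=206.7037, (K−S)⁺=0.0000, hold=0.0000 ⇒ V=0.0000 continue | (k=5,j=5): S=283.1025, (K−S)⁺=0.0000, hold=0.0000 ⇒ V=0.0000 continue  boundary S*=80.4566
step 4: (k=4,j=0): S=68.7486, (K−S)⁺=37.9114, hold=37.5621 ⇒ V=37.9114 exercise | (k=4,j=1): S=94.1585, (K−S)⁺=12.5015, hold=16.9064 ⇒ V=16.9064 continue | (k=4,j=2): S=128.9600, (K−S)⁺=0.0000, hold=3.4734 ⇒ V=3.4734 continue | (k=4,j=3): S=176.6243, (K−S)⁺=0.0000, hold=0.0000 ⇒ V=0.0000 continue | (k=4,j=4): S=241.9056, (K−S)⁺=0.0000, hold=0.0000 ⇒ V=0.0000 continue  boundary S*=68.7486
step 3: (k=3,j=0): S=80.4566, (K−S)⁺=26.2034, hold=27.9228 ⇒ V=27.9228 continue | (k=3,j=1): S=110.1938, (K−S)⁺=0.0000, hold=10.5426 ⇒ V=10.5426 continue | (k=3,j=2): S=150.9221, (K−S)⁺=0.0000, hold=1.8308 ⇒ V=1.8308 continue | (k=3,j=3): S=206.7037, (K−S)⁺=0.0000, hold=0.0000 ⇒ V=0.0000 continue  boundary S*=-
step 2: (k=2,j=0): S=94.1585, (K−S)⁺=12.5015, hold=19.6692 ⇒ V=19.6692 continue | (k=2,j=1): S=128.9600, (K−S)⁺=0.0000, hold=6.4168 ⇒ V=6.4168 continue | (k=2,j=2): S=176.6243, (K−S)⁺=0.0000, hold=0.9650 ⇒ V=0.9650 continue  boundary S*=-
step 1: (k=1,j=0): S=110.1938, (K−S)⁺=0.0000, hold=13.3811 ⇒ V=13.3811 continue | (k=1,j=1): S=150.9221, (K−S)⁺=0.0000, hold=3.8355 ⇒ V=3.8355 continue  boundary S*=-
step 0: (k=0,j=0): S=128.9600, (K−S)⁺=0.0000, hold=8.8544 ⇒ V=8.8544 continue  boundary S*=-

price = 8.8544
boundary = - - - - 68.7486 80.4566
tree:
8.8544
13.3811 3.8355
19.6692 6.4168 0.9650
27.9228 10.5426 1.8308 0.0000
37.9114 16.9064 3.4734 0.0000 0.0000
47.9156 26.2034 6.5895 0.0000 0.0000 0.0000
56.4641 37.9114 12.5015 0.0000 0.0000 0.0000 0.0000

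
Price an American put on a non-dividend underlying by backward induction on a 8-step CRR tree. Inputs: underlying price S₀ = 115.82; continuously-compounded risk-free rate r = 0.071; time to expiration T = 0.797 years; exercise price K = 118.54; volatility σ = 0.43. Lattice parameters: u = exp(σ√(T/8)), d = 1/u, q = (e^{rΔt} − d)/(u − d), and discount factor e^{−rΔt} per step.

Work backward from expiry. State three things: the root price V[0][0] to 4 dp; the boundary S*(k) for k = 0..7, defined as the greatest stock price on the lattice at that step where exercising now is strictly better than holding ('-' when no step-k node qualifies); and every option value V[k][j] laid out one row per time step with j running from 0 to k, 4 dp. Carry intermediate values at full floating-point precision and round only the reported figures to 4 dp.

price = 16.2863
boundary = - - - 77.0819 67.2991 77.0819 88.2869 101.1207
tree:
16.2863
22.9919 9.6029
31.4389 14.6086 4.5768
41.4581 21.5552 7.6523 1.4697
51.2409 30.6176 12.5162 2.7444 0.1758
59.7822 41.4581 19.8747 5.1048 0.3487 0.0000
67.2395 51.2409 30.2531 9.4536 0.6916 0.0000 0.0000
73.7503 59.7822 41.4581 17.4193 1.3715 0.0000 0.0000 0.0000
79.4348 67.2395 51.2409 30.2531 2.7200 0.0000 0.0000 0.0000 0.0000

params: Δt=0.09963 u=1.14536 d=0.87308 q=0.49219 e^(-rΔt)=0.99295
t_8 payoffs: 79.4348 67.2395 51.2409 30.2531 2.7200 0.0000 0.0000 0.0000 0.0000
t_7: node(7,0) S=44.7897 payoff=73.7503 vs cont=72.9148 → 73.7503 [stop]  node(7,1) S=58.7578 payoff=59.7822 vs cont=58.9467 → 59.7822 [stop]  node(7,2) S=77.0819 payoff=41.4581 vs cont=40.6225 → 41.4581 [stop]  node(7,3) S=101.1207 payoff=17.4193 vs cont=16.5838 → 17.4193 [stop]  node(7,4) S=132.6561 payoff=0.0000 vs cont=1.3715 → 1.3715 [wait]  node(7,5) S=174.0261 payoff=0.0000 vs cont=0.0000 → 0.0000 [wait]  node(7,6) S=228.2978 payoff=0.0000 vs cont=0.0000 → 0.0000 [wait]  node(7,7) S=299.4946 payoff=0.0000 vs cont=0.0000 → 0.0000 [wait]  ⇒ S*(7)=101.1207
t_6: node(6,0) S=51.3005 payoff=67.2395 vs cont=66.4040 → 67.2395 [stop]  node(6,1) S=67.2991 payoff=51.2409 vs cont=50.4054 → 51.2409 [stop]  node(6,2) S=88.2869 payoff=30.2531 vs cont=29.4176 → 30.2531 [stop]  node(6,3) S=115.8200 payoff=2.7200 vs cont=9.4536 → 9.4536 [wait]  node(6,4) S=151.9395 payoff=0.0000 vs cont=0.6916 → 0.6916 [wait]  node(6,5) S=199.3233 payoff=0.0000 vs cont=0.0000 → 0.0000 [wait]  node(6,6) S=261.4842 payoff=0.0000 vs cont=0.0000 → 0.0000 [wait]  ⇒ S*(6)=88.2869
t_5: node(5,0) S=58.7578 payoff=59.7822 vs cont=58.9467 → 59.7822 [stop]  node(5,1) S=77.0819 payoff=41.4581 vs cont=40.6225 → 41.4581 [stop]  node(5,2) S=101.1207 payoff=17.4193 vs cont=19.8747 → 19.8747 [wait]  node(5,3) S=132.6561 payoff=0.0000 vs cont=5.1048 → 5.1048 [wait]  node(5,4) S=174.0261 payoff=0.0000 vs cont=0.3487 → 0.3487 [wait]  node(5,5) S=228.2978 payoff=0.0000 vs cont=0.0000 → 0.0000 [wait]  ⇒ S*(5)=77.0819
t_4: node(4,0) S=67.2991 payoff=51.2409 vs cont=50.4054 → 51.2409 [stop]  node(4,1) S=88.2869 payoff=30.2531 vs cont=30.6176 → 30.6176 [wait]  node(4,2) S=115.8200 payoff=2.7200 vs cont=12.5162 → 12.5162 [wait]  node(4,3) S=151.9395 payoff=0.0000 vs cont=2.7444 → 2.7444 [wait]  node(4,4) S=199.3233 payoff=0.0000 vs cont=0.1758 → 0.1758 [wait]  ⇒ S*(4)=67.2991
t_3: node(3,0) S=77.0819 payoff=41.4581 vs cont=40.8007 → 41.4581 [stop]  node(3,1) S=101.1207 payoff=17.4193 vs cont=21.5552 → 21.5552 [wait]  node(3,2) S=132.6561 payoff=0.0000 vs cont=7.6523 → 7.6523 [wait]  node(3,3) S=174.0261 payoff=0.0000 vs cont=1.4697 → 1.4697 [wait]  ⇒ S*(3)=77.0819
t_2: node(2,0) S=88.2869 payoff=30.2531 vs cont=31.4389 → 31.4389 [wait]  node(2,1) S=115.8200 payoff=2.7200 vs cont=14.6086 → 14.6086 [wait]  node(2,2) S=151.9395 payoff=0.0000 vs cont=4.5768 → 4.5768 [wait]  ⇒ S*(2)=-
t_1: node(1,0) S=101.1207 payoff=17.4193 vs cont=22.9919 → 22.9919 [wait]  node(1,1) S=132.6561 payoff=0.0000 vs cont=9.6029 → 9.6029 [wait]  ⇒ S*(1)=-
t_0: node(0,0) S=115.8200 payoff=2.7200 vs cont=16.2863 → 16.2863 [wait]  ⇒ S*(0)=-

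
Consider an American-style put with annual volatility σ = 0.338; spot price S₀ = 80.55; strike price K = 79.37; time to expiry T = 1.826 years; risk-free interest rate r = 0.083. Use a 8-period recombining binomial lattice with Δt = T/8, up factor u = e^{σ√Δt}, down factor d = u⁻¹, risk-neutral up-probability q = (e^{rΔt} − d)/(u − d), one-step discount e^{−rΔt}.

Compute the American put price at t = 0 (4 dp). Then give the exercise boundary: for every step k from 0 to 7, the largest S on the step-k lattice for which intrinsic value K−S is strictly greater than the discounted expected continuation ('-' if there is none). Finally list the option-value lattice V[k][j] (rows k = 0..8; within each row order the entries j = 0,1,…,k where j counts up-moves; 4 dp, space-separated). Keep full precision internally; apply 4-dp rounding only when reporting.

params: Δt=0.22825 u=1.17525 d=0.85088 q=0.51868 e^(-rΔt)=0.98123
t_8 payoffs: 57.2379 48.8009 37.1475 21.0517 0.0000 0.0000 0.0000 0.0000 0.0000
t_7: node(7,0) S=26.0107 payoff=53.3593 vs cont=51.8698 → 53.3593 [stop]  node(7,1) S=35.9264 payoff=43.4436 vs cont=41.9541 → 43.4436 [stop]  node(7,2) S=49.6220 payoff=29.7480 vs cont=28.2585 → 29.7480 [stop]  node(7,3) S=68.5386 payoff=10.8314 vs cont=9.9425 → 10.8314 [stop]  node(7,4) S=94.6664 payoff=0.0000 vs cont=0.0000 → 0.0000 [wait]  node(7,5) S=130.7545 payoff=0.0000 vs cont=0.0000 → 0.0000 [wait]  node(7,6) S=180.5999 payoff=0.0000 vs cont=0.0000 → 0.0000 [wait]  node(7,7) S=249.4471 payoff=0.0000 vs cont=0.0000 → 0.0000 [wait]  ⇒ S*(7)=68.5386
t_6: node(6,0) S=30.5691 payoff=48.8009 vs cont=47.3114 → 48.8009 [stop]  node(6,1) S=42.2225 payoff=37.1475 vs cont=35.6580 → 37.1475 [stop]  node(6,2) S=58.3183 payoff=21.0517 vs cont=19.5622 → 21.0517 [stop]  node(6,3) S=80.5500 payoff=0.0000 vs cont=5.1156 → 5.1156 [wait]  node(6,4) S=111.2568 payoff=0.0000 vs cont=0.0000 → 0.0000 [wait]  node(6,5) S=153.6693 payoff=0.0000 vs cont=0.0000 → 0.0000 [wait]  node(6,6) S=212.2502 payoff=0.0000 vs cont=0.0000 → 0.0000 [wait]  ⇒ S*(6)=58.3183
t_5: node(5,0) S=35.9264 payoff=43.4436 vs cont=41.9541 → 43.4436 [stop]  node(5,1) S=49.6220 payoff=29.7480 vs cont=28.2585 → 29.7480 [stop]  node(5,2) S=68.5386 payoff=10.8314 vs cont=12.5460 → 12.5460 [wait]  node(5,3) S=94.6664 payoff=0.0000 vs cont=2.4160 → 2.4160 [wait]  node(5,4) S=130.7545 payoff=0.0000 vs cont=0.0000 → 0.0000 [wait]  node(5,5) S=180.5999 payoff=0.0000 vs cont=0.0000 → 0.0000 [wait]  ⇒ S*(5)=49.6220
t_4: node(4,0) S=42.2225 payoff=37.1475 vs cont=35.6580 → 37.1475 [stop]  node(4,1) S=58.3183 payoff=21.0517 vs cont=20.4349 → 21.0517 [stop]  node(4,2) S=80.5500 payoff=0.0000 vs cont=7.1550 → 7.1550 [wait]  node(4,3) S=111.2568 payoff=0.0000 vs cont=1.1411 → 1.1411 [wait]  node(4,4) S=153.6693 payoff=0.0000 vs cont=0.0000 → 0.0000 [wait]  ⇒ S*(4)=58.3183
t_3: node(3,0) S=49.6220 payoff=29.7480 vs cont=28.2585 → 29.7480 [stop]  node(3,1) S=68.5386 payoff=10.8314 vs cont=13.5840 → 13.5840 [wait]  node(3,2) S=94.6664 payoff=0.0000 vs cont=3.9599 → 3.9599 [wait]  node(3,3) S=130.7545 payoff=0.0000 vs cont=0.5389 → 0.5389 [wait]  ⇒ S*(3)=49.6220
t_2: node(2,0) S=58.3183 payoff=21.0517 vs cont=20.9631 → 21.0517 [stop]  node(2,1) S=80.5500 payoff=0.0000 vs cont=8.4309 → 8.4309 [wait]  node(2,2) S=111.2568 payoff=0.0000 vs cont=2.1445 → 2.1445 [wait]  ⇒ S*(2)=58.3183
t_1: node(1,0) S=68.5386 payoff=10.8314 vs cont=14.2334 → 14.2334 [wait]  node(1,1) S=94.6664 payoff=0.0000 vs cont=5.0733 → 5.0733 [wait]  ⇒ S*(1)=-
t_0: node(0,0) S=80.5500 payoff=0.0000 vs cont=9.3043 → 9.3043 [wait]  ⇒ S*(0)=-

price = 9.3043
boundary = - - 58.3183 49.6220 58.3183 49.6220 58.3183 68.5386
tree:
9.3043
14.2334 5.0733
21.0517 8.4309 2.1445
29.7480 13.5840 3.9599 0.5389
37.1475 21.0517 7.1550 1.1411 0.0000
43.4436 29.7480 12.5460 2.4160 0.0000 0.0000
48.8009 37.1475 21.0517 5.1156 0.0000 0.0000 0.0000
53.3593 43.4436 29.7480 10.8314 0.0000 0.0000 0.0000 0.0000
57.2379 48.8009 37.1475 21.0517 0.0000 0.0000 0.0000 0.0000 0.0000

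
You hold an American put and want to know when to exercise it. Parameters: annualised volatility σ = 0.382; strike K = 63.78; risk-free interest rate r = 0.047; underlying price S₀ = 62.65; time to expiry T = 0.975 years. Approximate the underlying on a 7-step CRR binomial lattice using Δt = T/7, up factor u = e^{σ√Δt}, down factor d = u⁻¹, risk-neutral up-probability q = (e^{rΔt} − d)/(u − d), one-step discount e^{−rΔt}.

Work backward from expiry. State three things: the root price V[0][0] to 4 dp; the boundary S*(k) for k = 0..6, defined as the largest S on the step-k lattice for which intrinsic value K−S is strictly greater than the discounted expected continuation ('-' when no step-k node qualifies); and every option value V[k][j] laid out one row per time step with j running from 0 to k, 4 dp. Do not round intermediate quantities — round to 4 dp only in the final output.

Δt=0.13929  u=1.15323  d=0.86713  q=0.48738  discount=0.99347
step 7 (expiry): payoffs max(K−S,0) = 40.6854 33.0656 22.9317 9.4543 0.0000 0.0000 0.0000 0.0000
step 6: (k=6,j=0): S=26.6334, (K−S)⁺=37.1466, hold=36.7304 ⇒ V=37.1466 exercise | (k=6,j=1): S=35.4208, (K−S)⁺=28.3592, hold=27.9430 ⇒ V=28.3592 exercise | (k=6,j=2): S=47.1075, (K−S)⁺=16.6725, hold=16.2564 ⇒ V=16.6725 exercise | (k=6,j=3): S=62.6500, (K−S)⁺=1.1300, hold=4.8149 ⇒ V=4.8149 continue | (k=6,j=4): S=83.3206, (K−S)⁺=0.0000, hold=0.0000 ⇒ V=0.0000 continue | (k=6,j=5): S=110.8113, (K−S)⁺=0.0000, hold=0.0000 ⇒ V=0.0000 continue | (k=6,j=6): S=147.3722, (K−S)⁺=0.0000, hold=0.0000 ⇒ V=0.0000 continue  boundary S*=47.1075
step 5: (k=5,j=0): S=30.7144, (K−S)⁺=33.0656, hold=32.6494 ⇒ V=33.0656 exercise | (k=5,j=1): S=40.8483, (K−S)⁺=22.9317, hold=22.5155 ⇒ V=22.9317 exercise | (k=5,j=2): S=54.3257, (K−S)⁺=9.4543, hold=10.8223 ⇒ V=10.8223 continue | (k=5,j=3): S=72.2498, (K−S)⁺=0.0000, hold=2.4521 ⇒ V=2.4521 continue | (k=5,j=4): S=96.0878, (K−S)⁺=0.0000, hold=0.0000 ⇒ V=0.0000 continue | (k=5,j=5): S=127.7908, (K−S)⁺=0.0000, hold=0.0000 ⇒ V=0.0000 continue  boundary S*=40.8483
step 4: (k=4,j=0): S=35.4208, (K−S)⁺=28.3592, hold=27.9430 ⇒ V=28.3592 exercise | (k=4,j=1): S=47.1075, (K−S)⁺=16.6725, hold=16.9188 ⇒ V=16.9188 continue | (k=4,j=2): S=62.6500, (K−S)⁺=1.1300, hold=6.6989 ⇒ V=6.6989 continue | (k=4,j=3): S=83.3206, (K−S)⁺=0.0000, hold=1.2488 ⇒ V=1.2488 continue | (k=4,j=4): S=110.8113, (K−S)⁺=0.0000, hold=0.0000 ⇒ V=0.0000 continue  boundary S*=35.4208
step 3: (k=3,j=0): S=40.8483, (K−S)⁺=22.9317, hold=22.6348 ⇒ V=22.9317 exercise | (k=3,j=1): S=54.3257, (K−S)⁺=9.4543, hold=11.8600 ⇒ V=11.8600 continue | (k=3,j=2): S=72.2498, (K−S)⁺=0.0000, hold=4.0163 ⇒ V=4.0163 continue | (k=3,j=3): S=96.0878, (K−S)⁺=0.0000, hold=0.6360 ⇒ V=0.6360 continue  boundary S*=40.8483
step 2: (k=2,j=0): S=47.1075, (K−S)⁺=16.6725, hold=17.4212 ⇒ V=17.4212 continue | (k=2,j=1): S=62.6500, (K−S)⁺=1.1300, hold=7.9847 ⇒ V=7.9847 continue | (k=2,j=2): S=83.3206, (K−S)⁺=0.0000, hold=2.3534 ⇒ V=2.3534 continue  boundary S*=-
step 1: (k=1,j=0): S=54.3257, (K−S)⁺=9.4543, hold=12.7384 ⇒ V=12.7384 continue | (k=1,j=1): S=72.2498, (K−S)⁺=0.0000, hold=5.2059 ⇒ V=5.2059 continue  boundary S*=-
step 0: (k=0,j=0): S=62.6500, (K−S)⁺=1.1300, hold=9.0081 ⇒ V=9.0081 continue  boundary S*=-

price = 9.0081
boundary = - - - 40.8483 35.4208 40.8483 47.1075
tree:
9.0081
12.7384 5.2059
17.4212 7.9847 2.3534
22.9317 11.8600 4.0163 0.6360
28.3592 16.9188 6.6989 1.2488 0.0000
33.0656 22.9317 10.8223 2.4521 0.0000 0.0000
37.1466 28.3592 16.6725 4.8149 0.0000 0.0000 0.0000
40.6854 33.0656 22.9317 9.4543 0.0000 0.0000 0.0000 0.0000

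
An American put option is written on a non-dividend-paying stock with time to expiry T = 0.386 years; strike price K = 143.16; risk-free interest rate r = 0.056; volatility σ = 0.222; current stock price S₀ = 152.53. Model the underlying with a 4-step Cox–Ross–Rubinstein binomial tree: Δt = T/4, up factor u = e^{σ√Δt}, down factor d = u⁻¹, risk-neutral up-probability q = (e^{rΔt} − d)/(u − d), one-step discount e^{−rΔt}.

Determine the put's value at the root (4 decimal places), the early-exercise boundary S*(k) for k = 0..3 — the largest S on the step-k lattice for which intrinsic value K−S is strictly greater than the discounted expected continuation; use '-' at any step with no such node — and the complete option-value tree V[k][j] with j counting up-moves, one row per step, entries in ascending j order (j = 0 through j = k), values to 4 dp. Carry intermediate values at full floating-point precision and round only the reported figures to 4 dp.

price = 3.7768
boundary = - - - 124.0236
tree:
3.7768
6.7379 1.1047
11.6353 2.3237 0.0000
19.1364 4.8879 0.0000 0.0000
27.4012 10.2815 0.0000 0.0000 0.0000

Δt=0.09650  u=1.07140  d=0.93336  q=0.52202  discount=0.99461
step 4 (expiry): payoffs max(K−S,0) = 27.4012 10.2815 0.0000 0.0000 0.0000
step 3: (k=3,j=0): S=124.0236, (K−S)⁺=19.1364, hold=18.3648 ⇒ V=19.1364 exercise | (k=3,j=1): S=142.3656, (K−S)⁺=0.7944, hold=4.8879 ⇒ V=4.8879 continue | (k=3,j=2): S=163.4201, (K−S)⁺=0.0000, hold=0.0000 ⇒ V=0.0000 continue | (k=3,j=3): S=187.5885, (K−S)⁺=0.0000, hold=0.0000 ⇒ V=0.0000 continue  boundary S*=124.0236
step 2: (k=2,j=0): S=132.8785, (K−S)⁺=10.2815, hold=11.6353 ⇒ V=11.6353 continue | (k=2,j=1): S=152.5300, (K−S)⁺=0.0000, hold=2.3237 ⇒ V=2.3237 continue | (k=2,j=2): S=175.0878, (K−S)⁺=0.0000, hold=0.0000 ⇒ V=0.0000 continue  boundary S*=-
step 1: (k=1,j=0): S=142.3656, (K−S)⁺=0.7944, hold=6.7379 ⇒ V=6.7379 continue | (k=1,j=1): S=163.4201, (K−S)⁺=0.0000, hold=1.1047 ⇒ V=1.1047 continue  boundary S*=-
step 0: (k=0,j=0): S=152.5300, (K−S)⁺=0.0000, hold=3.7768 ⇒ V=3.7768 continue  boundary S*=-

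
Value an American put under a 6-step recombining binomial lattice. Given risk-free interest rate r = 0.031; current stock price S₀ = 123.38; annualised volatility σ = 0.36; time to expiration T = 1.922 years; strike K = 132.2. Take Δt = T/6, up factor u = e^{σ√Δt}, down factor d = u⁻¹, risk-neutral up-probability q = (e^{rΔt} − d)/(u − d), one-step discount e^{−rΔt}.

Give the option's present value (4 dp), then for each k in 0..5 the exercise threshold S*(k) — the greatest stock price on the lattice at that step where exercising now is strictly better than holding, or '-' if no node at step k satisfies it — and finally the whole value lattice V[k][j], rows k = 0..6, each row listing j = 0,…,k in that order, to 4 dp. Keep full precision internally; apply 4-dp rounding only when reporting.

price = 26.4064
boundary = - - - 66.9543 82.0857 100.6366
tree:
26.4064
37.1387 15.0321
50.3473 23.2378 6.2268
65.2457 34.8463 10.8226 1.2491
77.5878 50.1143 18.6077 2.3963 0.0000
87.6548 65.2457 31.5634 4.5973 0.0000 0.0000
95.8661 77.5878 50.1143 8.8200 0.0000 0.0000 0.0000

Δt=0.32033, u=1.22600, d=0.81566, q=0.47356, disc=e^(-rΔt)=0.99012
k=6 terminal: V=max(K-S,0) → 95.8661 77.5878 50.1143 8.8200 0.0000 0.0000 0.0000
k=5: j=0 S=44.5452 intr=87.6548 cont=86.3485 V=87.6548[EX]; j=1 S=66.9543 intr=65.2457 cont=63.9394 V=65.2457[EX]; j=2 S=100.6366 intr=31.5634 cont=30.2571 V=31.5634[EX]; j=3 S=151.2633 intr=0.0000 cont=4.5973 V=4.5973[hold]; j=4 S=227.3583 intr=0.0000 cont=0.0000 V=0.0000[hold]; j=5 S=341.7341 intr=0.0000 cont=0.0000 V=0.0000[hold]  S*(5)=100.6366
k=4: j=0 S=54.6122 intr=77.5878 cont=76.2815 V=77.5878[EX]; j=1 S=82.0857 intr=50.1143 cont=48.8080 V=50.1143[EX]; j=2 S=123.3800 intr=8.8200 cont=18.6077 V=18.6077[hold]; j=3 S=185.4480 intr=0.0000 cont=2.3963 V=2.3963[hold]; j=4 S=278.7402 intr=0.0000 cont=0.0000 V=0.0000[hold]  S*(4)=82.0857
k=3: j=0 S=66.9543 intr=65.2457 cont=63.9394 V=65.2457[EX]; j=1 S=100.6366 intr=31.5634 cont=34.8463 V=34.8463[hold]; j=2 S=151.2633 intr=0.0000 cont=10.8226 V=10.8226[hold]; j=3 S=227.3583 intr=0.0000 cont=1.2491 V=1.2491[hold]  S*(3)=66.9543
k=2: j=0 S=82.0857 intr=50.1143 cont=50.3473 V=50.3473[hold]; j=1 S=123.3800 intr=8.8200 cont=23.2378 V=23.2378[hold]; j=2 S=185.4480 intr=0.0000 cont=6.2268 V=6.2268[hold]  S*(2)=-
k=1: j=0 S=100.6366 intr=31.5634 cont=37.1387 V=37.1387[hold]; j=1 S=151.2633 intr=0.0000 cont=15.0321 V=15.0321[hold]  S*(1)=-
k=0: j=0 S=123.3800 intr=8.8200 cont=26.4064 V=26.4064[hold]  S*(0)=-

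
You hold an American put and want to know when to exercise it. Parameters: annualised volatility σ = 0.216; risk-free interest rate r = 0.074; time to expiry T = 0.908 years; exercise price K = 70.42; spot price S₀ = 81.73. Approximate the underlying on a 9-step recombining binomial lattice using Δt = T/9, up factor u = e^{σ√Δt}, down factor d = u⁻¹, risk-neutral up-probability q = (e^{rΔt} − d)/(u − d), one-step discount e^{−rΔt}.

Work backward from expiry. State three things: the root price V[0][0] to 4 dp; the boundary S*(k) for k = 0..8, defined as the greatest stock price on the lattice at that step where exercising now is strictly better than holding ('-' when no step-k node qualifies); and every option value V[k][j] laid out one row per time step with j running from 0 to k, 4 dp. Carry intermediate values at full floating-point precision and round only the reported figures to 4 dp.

params: Δt=0.10089 u=1.07102 d=0.93369 q=0.53742 e^(-rΔt)=0.99256
t_9 payoffs: 26.3426 19.8598 12.4236 3.8937 0.0000 0.0000 0.0000 0.0000 0.0000 0.0000
t_8: node(8,0) S=47.2077 payoff=23.2123 vs cont=22.6886 → 23.2123 [stop]  node(8,1) S=54.1508 payoff=16.2692 vs cont=15.7454 → 16.2692 [stop]  node(8,2) S=62.1151 payoff=8.3049 vs cont=7.7811 → 8.3049 [stop]  node(8,3) S=71.2507 payoff=0.0000 vs cont=1.7878 → 1.7878 [wait]  node(8,4) S=81.7300 payoff=0.0000 vs cont=0.0000 → 0.0000 [wait]  node(8,5) S=93.7505 payoff=0.0000 vs cont=0.0000 → 0.0000 [wait]  node(8,6) S=107.5390 payoff=0.0000 vs cont=0.0000 → 0.0000 [wait]  node(8,7) S=123.3554 payoff=0.0000 vs cont=0.0000 → 0.0000 [wait]  node(8,8) S=141.4981 payoff=0.0000 vs cont=0.0000 → 0.0000 [wait]  ⇒ S*(8)=62.1151
t_7: node(7,0) S=50.5602 payoff=19.8598 vs cont=19.3360 → 19.8598 [stop]  node(7,1) S=57.9964 payoff=12.4236 vs cont=11.8998 → 12.4236 [stop]  node(7,2) S=66.5263 payoff=3.8937 vs cont=4.7667 → 4.7667 [wait]  node(7,3) S=76.3107 payoff=0.0000 vs cont=0.8208 → 0.8208 [wait]  node(7,4) S=87.5342 payoff=0.0000 vs cont=0.0000 → 0.0000 [wait]  node(7,5) S=100.4084 payoff=0.0000 vs cont=0.0000 → 0.0000 [wait]  node(7,6) S=115.1760 payoff=0.0000 vs cont=0.0000 → 0.0000 [wait]  node(7,7) S=132.1157 payoff=0.0000 vs cont=0.0000 → 0.0000 [wait]  ⇒ S*(7)=57.9964
t_6: node(6,0) S=54.1508 payoff=16.2692 vs cont=15.7454 → 16.2692 [stop]  node(6,1) S=62.1151 payoff=8.3049 vs cont=8.2468 → 8.3049 [stop]  node(6,2) S=71.2507 payoff=0.0000 vs cont=2.6264 → 2.6264 [wait]  node(6,3) S=81.7300 payoff=0.0000 vs cont=0.3769 → 0.3769 [wait]  node(6,4) S=93.7505 payoff=0.0000 vs cont=0.0000 → 0.0000 [wait]  node(6,5) S=107.5390 payoff=0.0000 vs cont=0.0000 → 0.0000 [wait]  node(6,6) S=123.3554 payoff=0.0000 vs cont=0.0000 → 0.0000 [wait]  ⇒ S*(6)=62.1151
t_5: node(5,0) S=57.9964 payoff=12.4236 vs cont=11.8998 → 12.4236 [stop]  node(5,1) S=66.5263 payoff=3.8937 vs cont=5.2141 → 5.2141 [wait]  node(5,2) S=76.3107 payoff=0.0000 vs cont=1.4069 → 1.4069 [wait]  node(5,3) S=87.5342 payoff=0.0000 vs cont=0.1730 → 0.1730 [wait]  node(5,4) S=100.4084 payoff=0.0000 vs cont=0.0000 → 0.0000 [wait]  node(5,5) S=115.1760 payoff=0.0000 vs cont=0.0000 → 0.0000 [wait]  ⇒ S*(5)=57.9964
t_4: node(4,0) S=62.1151 payoff=8.3049 vs cont=8.4855 → 8.4855 [wait]  node(4,1) S=71.2507 payoff=0.0000 vs cont=3.1445 → 3.1445 [wait]  node(4,2) S=81.7300 payoff=0.0000 vs cont=0.7383 → 0.7383 [wait]  node(4,3) S=93.7505 payoff=0.0000 vs cont=0.0794 → 0.0794 [wait]  node(4,4) S=107.5390 payoff=0.0000 vs cont=0.0000 → 0.0000 [wait]  ⇒ S*(4)=-
t_3: node(3,0) S=66.5263 payoff=3.8937 vs cont=5.5733 → 5.5733 [wait]  node(3,1) S=76.3107 payoff=0.0000 vs cont=1.8375 → 1.8375 [wait]  node(3,2) S=87.5342 payoff=0.0000 vs cont=0.3813 → 0.3813 [wait]  node(3,3) S=100.4084 payoff=0.0000 vs cont=0.0365 → 0.0365 [wait]  ⇒ S*(3)=-
t_2: node(2,0) S=71.2507 payoff=0.0000 vs cont=3.5391 → 3.5391 [wait]  node(2,1) S=81.7300 payoff=0.0000 vs cont=1.0471 → 1.0471 [wait]  node(2,2) S=93.7505 payoff=0.0000 vs cont=0.1945 → 0.1945 [wait]  ⇒ S*(2)=-
t_1: node(1,0) S=76.3107 payoff=0.0000 vs cont=2.1835 → 2.1835 [wait]  node(1,1) S=87.5342 payoff=0.0000 vs cont=0.5845 → 0.5845 [wait]  ⇒ S*(1)=-
t_0: node(0,0) S=81.7300 payoff=0.0000 vs cont=1.3143 → 1.3143 [wait]  ⇒ S*(0)=-

price = 1.3143
boundary = - - - - - 57.9964 62.1151 57.9964 62.1151
tree:
1.3143
2.1835 0.5845
3.5391 1.0471 0.1945
5.5733 1.8375 0.3813 0.0365
8.4855 3.1445 0.7383 0.0794 0.0000
12.4236 5.2141 1.4069 0.1730 0.0000 0.0000
16.2692 8.3049 2.6264 0.3769 0.0000 0.0000 0.0000
19.8598 12.4236 4.7667 0.8208 0.0000 0.0000 0.0000 0.0000
23.2123 16.2692 8.3049 1.7878 0.0000 0.0000 0.0000 0.0000 0.0000
26.3426 19.8598 12.4236 3.8937 0.0000 0.0000 0.0000 0.0000 0.0000 0.0000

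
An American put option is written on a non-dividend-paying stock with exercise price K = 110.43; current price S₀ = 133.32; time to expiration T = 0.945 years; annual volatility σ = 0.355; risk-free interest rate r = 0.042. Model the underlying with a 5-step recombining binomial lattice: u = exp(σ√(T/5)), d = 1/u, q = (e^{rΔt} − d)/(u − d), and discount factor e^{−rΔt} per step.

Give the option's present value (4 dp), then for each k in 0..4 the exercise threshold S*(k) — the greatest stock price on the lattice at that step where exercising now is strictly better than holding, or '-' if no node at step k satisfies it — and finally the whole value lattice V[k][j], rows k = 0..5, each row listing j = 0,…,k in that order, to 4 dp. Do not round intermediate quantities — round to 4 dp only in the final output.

params: Δt=0.18900 u=1.16688 d=0.85699 q=0.48721 e^(-rΔt)=0.99209
t_5 payoffs: 48.8038 26.5193 0.0000 0.0000 0.0000 0.0000
t_4: node(4,0) S=71.9103 payoff=38.5197 vs cont=37.6466 → 38.5197 [stop]  node(4,1) S=97.9136 payoff=12.5164 vs cont=13.4913 → 13.4913 [wait]  node(4,2) S=133.3200 payoff=0.0000 vs cont=0.0000 → 0.0000 [wait]  node(4,3) S=181.5296 payoff=0.0000 vs cont=0.0000 → 0.0000 [wait]  node(4,4) S=247.1721 payoff=0.0000 vs cont=0.0000 → 0.0000 [wait]  ⇒ S*(4)=71.9103
t_3: node(3,0) S=83.9107 payoff=26.5193 vs cont=26.1175 → 26.5193 [stop]  node(3,1) S=114.2534 payoff=0.0000 vs cont=6.8635 → 6.8635 [wait]  node(3,2) S=155.5684 payoff=0.0000 vs cont=0.0000 → 0.0000 [wait]  node(3,3) S=211.8232 payoff=0.0000 vs cont=0.0000 → 0.0000 [wait]  ⇒ S*(3)=83.9107
t_2: node(2,0) S=97.9136 payoff=12.5164 vs cont=16.8089 → 16.8089 [wait]  node(2,1) S=133.3200 payoff=0.0000 vs cont=3.4917 → 3.4917 [wait]  node(2,2) S=181.5296 payoff=0.0000 vs cont=0.0000 → 0.0000 [wait]  ⇒ S*(2)=-
t_1: node(1,0) S=114.2534 payoff=0.0000 vs cont=10.2390 → 10.2390 [wait]  node(1,1) S=155.5684 payoff=0.0000 vs cont=1.7764 → 1.7764 [wait]  ⇒ S*(1)=-
t_0: node(0,0) S=133.3200 payoff=0.0000 vs cont=6.0676 → 6.0676 [wait]  ⇒ S*(0)=-

price = 6.0676
boundary = - - - 83.9107 71.9103
tree:
6.0676
10.2390 1.7764
16.8089 3.4917 0.0000
26.5193 6.8635 0.0000 0.0000
38.5197 13.4913 0.0000 0.0000 0.0000
48.8038 26.5193 0.0000 0.0000 0.0000 0.0000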